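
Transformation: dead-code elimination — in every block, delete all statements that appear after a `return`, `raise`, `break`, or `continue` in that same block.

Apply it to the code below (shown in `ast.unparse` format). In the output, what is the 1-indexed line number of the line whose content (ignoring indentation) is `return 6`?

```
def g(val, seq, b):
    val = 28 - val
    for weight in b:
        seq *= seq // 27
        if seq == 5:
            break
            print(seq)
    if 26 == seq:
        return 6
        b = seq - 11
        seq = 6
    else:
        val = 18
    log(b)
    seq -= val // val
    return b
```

8

Transformed code:
def g(val, seq, b):
    val = 28 - val
    for weight in b:
        seq *= seq // 27
        if seq == 5:
            break
    if 26 == seq:
        return 6
    else:
        val = 18
    log(b)
    seq -= val // val
    return b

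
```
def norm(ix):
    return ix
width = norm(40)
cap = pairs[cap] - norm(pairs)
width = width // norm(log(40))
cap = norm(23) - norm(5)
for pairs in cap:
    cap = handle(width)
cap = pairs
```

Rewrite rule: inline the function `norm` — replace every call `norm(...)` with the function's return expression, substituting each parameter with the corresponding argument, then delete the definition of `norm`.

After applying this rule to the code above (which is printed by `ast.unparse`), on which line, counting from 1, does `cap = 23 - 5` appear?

4

Transformed code:
width = 40
cap = pairs[cap] - pairs
width = width // log(40)
cap = 23 - 5
for pairs in cap:
    cap = handle(width)
cap = pairs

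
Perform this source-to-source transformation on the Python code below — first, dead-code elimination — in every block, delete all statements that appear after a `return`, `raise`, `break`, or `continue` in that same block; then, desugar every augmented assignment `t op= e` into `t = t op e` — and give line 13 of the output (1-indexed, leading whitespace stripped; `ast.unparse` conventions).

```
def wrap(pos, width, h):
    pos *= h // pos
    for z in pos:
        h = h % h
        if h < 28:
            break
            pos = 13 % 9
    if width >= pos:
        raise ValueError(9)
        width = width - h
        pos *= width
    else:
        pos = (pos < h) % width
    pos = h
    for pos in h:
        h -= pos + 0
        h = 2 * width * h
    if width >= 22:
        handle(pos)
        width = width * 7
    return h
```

h = h - (pos + 0)

Transformed code:
def wrap(pos, width, h):
    pos = pos * (h // pos)
    for z in pos:
        h = h % h
        if h < 28:
            break
    if width >= pos:
        raise ValueError(9)
    else:
        pos = (pos < h) % width
    pos = h
    for pos in h:
        h = h - (pos + 0)
        h = 2 * width * h
    if width >= 22:
        handle(pos)
        width = width * 7
    return h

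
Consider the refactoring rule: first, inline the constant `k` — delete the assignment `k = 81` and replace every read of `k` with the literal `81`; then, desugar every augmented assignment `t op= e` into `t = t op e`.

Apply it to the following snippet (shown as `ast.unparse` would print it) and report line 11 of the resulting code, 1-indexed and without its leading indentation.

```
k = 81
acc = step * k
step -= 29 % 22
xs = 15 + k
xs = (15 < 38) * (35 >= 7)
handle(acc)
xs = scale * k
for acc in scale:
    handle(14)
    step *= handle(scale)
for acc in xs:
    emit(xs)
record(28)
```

Transformed code:
acc = step * 81
step = step - 29 % 22
xs = 15 + 81
xs = (15 < 38) * (35 >= 7)
handle(acc)
xs = scale * 81
for acc in scale:
    handle(14)
    step = step * handle(scale)
for acc in xs:
    emit(xs)
record(28)

emit(xs)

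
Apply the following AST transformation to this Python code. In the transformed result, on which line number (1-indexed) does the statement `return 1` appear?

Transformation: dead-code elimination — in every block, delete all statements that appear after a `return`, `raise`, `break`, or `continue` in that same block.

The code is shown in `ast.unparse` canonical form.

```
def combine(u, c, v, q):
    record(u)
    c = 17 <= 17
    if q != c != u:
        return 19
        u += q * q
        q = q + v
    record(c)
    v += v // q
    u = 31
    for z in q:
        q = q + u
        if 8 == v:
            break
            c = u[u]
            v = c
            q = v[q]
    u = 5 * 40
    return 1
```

14

Transformed code:
def combine(u, c, v, q):
    record(u)
    c = 17 <= 17
    if q != c != u:
        return 19
    record(c)
    v += v // q
    u = 31
    for z in q:
        q = q + u
        if 8 == v:
            break
    u = 5 * 40
    return 1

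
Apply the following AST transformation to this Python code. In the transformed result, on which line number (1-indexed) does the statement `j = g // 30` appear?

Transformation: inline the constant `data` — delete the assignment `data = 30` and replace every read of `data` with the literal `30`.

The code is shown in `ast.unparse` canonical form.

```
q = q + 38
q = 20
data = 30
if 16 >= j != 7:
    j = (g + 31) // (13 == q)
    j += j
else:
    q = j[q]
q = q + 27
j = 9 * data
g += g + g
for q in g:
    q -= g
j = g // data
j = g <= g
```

Transformed code:
q = q + 38
q = 20
if 16 >= j != 7:
    j = (g + 31) // (13 == q)
    j += j
else:
    q = j[q]
q = q + 27
j = 9 * 30
g += g + g
for q in g:
    q -= g
j = g // 30
j = g <= g

13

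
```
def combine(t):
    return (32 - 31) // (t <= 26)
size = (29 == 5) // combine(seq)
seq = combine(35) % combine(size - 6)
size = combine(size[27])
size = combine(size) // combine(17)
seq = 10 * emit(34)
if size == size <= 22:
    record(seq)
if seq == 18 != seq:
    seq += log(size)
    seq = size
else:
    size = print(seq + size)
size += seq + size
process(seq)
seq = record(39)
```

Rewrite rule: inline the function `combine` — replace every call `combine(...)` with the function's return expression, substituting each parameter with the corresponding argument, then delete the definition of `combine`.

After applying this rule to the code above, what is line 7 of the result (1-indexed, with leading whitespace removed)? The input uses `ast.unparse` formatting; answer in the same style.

record(seq)

Transformed code:
size = (29 == 5) // ((32 - 31) // (seq <= 26))
seq = (32 - 31) // (35 <= 26) % ((32 - 31) // (size - 6 <= 26))
size = (32 - 31) // (size[27] <= 26)
size = (32 - 31) // (size <= 26) // ((32 - 31) // (17 <= 26))
seq = 10 * emit(34)
if size == size <= 22:
    record(seq)
if seq == 18 != seq:
    seq += log(size)
    seq = size
else:
    size = print(seq + size)
size += seq + size
process(seq)
seq = record(39)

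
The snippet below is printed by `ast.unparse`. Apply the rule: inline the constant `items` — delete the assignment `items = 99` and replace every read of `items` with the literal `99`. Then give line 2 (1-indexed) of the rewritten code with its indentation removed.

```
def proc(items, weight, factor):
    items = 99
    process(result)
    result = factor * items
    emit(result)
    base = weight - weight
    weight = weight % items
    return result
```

process(result)

Transformed code:
def proc(items, weight, factor):
    process(result)
    result = factor * 99
    emit(result)
    base = weight - weight
    weight = weight % 99
    return result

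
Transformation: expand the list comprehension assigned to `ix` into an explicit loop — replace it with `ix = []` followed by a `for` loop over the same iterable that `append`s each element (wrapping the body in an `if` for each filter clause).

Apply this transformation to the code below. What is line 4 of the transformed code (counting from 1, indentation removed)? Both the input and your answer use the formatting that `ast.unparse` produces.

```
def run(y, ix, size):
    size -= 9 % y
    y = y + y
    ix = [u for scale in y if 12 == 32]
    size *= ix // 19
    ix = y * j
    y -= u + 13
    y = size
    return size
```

Transformed code:
def run(y, ix, size):
    size -= 9 % y
    y = y + y
    ix = []
    for scale in y:
        if 12 == 32:
            ix.append(u)
    size *= ix // 19
    ix = y * j
    y -= u + 13
    y = size
    return size

ix = []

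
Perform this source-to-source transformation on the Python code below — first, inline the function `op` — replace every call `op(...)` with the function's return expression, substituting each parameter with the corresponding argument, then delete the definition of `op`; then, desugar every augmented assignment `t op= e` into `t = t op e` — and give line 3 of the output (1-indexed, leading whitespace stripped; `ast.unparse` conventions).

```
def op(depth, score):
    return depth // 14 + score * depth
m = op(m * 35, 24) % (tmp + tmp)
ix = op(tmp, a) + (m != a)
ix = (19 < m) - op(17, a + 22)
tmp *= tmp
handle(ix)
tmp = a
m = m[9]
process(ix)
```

ix = (19 < m) - (17 // 14 + (a + 22) * 17)

Transformed code:
m = (m * 35 // 14 + 24 * (m * 35)) % (tmp + tmp)
ix = tmp // 14 + a * tmp + (m != a)
ix = (19 < m) - (17 // 14 + (a + 22) * 17)
tmp = tmp * tmp
handle(ix)
tmp = a
m = m[9]
process(ix)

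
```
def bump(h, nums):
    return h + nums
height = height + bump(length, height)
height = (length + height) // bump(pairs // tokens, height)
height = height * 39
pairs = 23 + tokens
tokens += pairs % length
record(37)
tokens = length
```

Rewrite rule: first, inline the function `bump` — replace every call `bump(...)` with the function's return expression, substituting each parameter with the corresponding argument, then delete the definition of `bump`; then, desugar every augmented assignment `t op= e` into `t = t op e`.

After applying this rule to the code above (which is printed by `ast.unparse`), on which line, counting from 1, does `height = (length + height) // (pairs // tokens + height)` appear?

2

Transformed code:
height = height + (length + height)
height = (length + height) // (pairs // tokens + height)
height = height * 39
pairs = 23 + tokens
tokens = tokens + pairs % length
record(37)
tokens = length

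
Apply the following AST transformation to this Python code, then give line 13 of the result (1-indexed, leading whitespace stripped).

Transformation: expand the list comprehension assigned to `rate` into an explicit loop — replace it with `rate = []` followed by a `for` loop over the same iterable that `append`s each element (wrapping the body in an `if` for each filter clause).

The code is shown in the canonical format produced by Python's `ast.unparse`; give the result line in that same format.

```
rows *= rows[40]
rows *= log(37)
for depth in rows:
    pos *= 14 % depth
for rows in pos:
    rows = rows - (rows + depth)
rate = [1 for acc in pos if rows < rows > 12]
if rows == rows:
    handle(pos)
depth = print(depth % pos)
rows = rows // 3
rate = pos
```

Transformed code:
rows *= rows[40]
rows *= log(37)
for depth in rows:
    pos *= 14 % depth
for rows in pos:
    rows = rows - (rows + depth)
rate = []
for acc in pos:
    if rows < rows > 12:
        rate.append(1)
if rows == rows:
    handle(pos)
depth = print(depth % pos)
rows = rows // 3
rate = pos

depth = print(depth % pos)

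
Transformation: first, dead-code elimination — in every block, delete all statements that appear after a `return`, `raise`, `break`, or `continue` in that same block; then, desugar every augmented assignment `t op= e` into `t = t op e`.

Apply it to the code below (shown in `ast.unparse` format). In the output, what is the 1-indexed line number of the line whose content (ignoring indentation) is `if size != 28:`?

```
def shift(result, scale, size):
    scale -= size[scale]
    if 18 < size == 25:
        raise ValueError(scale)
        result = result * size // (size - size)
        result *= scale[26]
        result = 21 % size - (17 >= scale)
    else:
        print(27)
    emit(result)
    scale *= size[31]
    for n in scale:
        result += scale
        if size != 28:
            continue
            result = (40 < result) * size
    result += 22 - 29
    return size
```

11

Transformed code:
def shift(result, scale, size):
    scale = scale - size[scale]
    if 18 < size == 25:
        raise ValueError(scale)
    else:
        print(27)
    emit(result)
    scale = scale * size[31]
    for n in scale:
        result = result + scale
        if size != 28:
            continue
    result = result + (22 - 29)
    return size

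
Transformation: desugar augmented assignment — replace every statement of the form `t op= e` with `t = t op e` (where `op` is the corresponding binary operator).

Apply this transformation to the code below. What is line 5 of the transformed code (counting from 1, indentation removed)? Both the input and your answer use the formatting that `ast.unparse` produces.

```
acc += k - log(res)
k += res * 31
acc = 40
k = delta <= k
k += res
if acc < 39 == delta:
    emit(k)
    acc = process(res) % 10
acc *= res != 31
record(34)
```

k = k + res

Transformed code:
acc = acc + (k - log(res))
k = k + res * 31
acc = 40
k = delta <= k
k = k + res
if acc < 39 == delta:
    emit(k)
    acc = process(res) % 10
acc = acc * (res != 31)
record(34)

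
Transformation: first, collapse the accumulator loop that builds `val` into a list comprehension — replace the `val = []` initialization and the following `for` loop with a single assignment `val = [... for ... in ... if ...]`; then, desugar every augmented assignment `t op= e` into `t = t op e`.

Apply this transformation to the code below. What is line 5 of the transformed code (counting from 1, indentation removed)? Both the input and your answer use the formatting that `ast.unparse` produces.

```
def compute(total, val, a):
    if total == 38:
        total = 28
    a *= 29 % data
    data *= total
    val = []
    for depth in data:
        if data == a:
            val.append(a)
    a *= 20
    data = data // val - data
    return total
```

Transformed code:
def compute(total, val, a):
    if total == 38:
        total = 28
    a = a * (29 % data)
    data = data * total
    val = [a for depth in data if data == a]
    a = a * 20
    data = data // val - data
    return total

data = data * total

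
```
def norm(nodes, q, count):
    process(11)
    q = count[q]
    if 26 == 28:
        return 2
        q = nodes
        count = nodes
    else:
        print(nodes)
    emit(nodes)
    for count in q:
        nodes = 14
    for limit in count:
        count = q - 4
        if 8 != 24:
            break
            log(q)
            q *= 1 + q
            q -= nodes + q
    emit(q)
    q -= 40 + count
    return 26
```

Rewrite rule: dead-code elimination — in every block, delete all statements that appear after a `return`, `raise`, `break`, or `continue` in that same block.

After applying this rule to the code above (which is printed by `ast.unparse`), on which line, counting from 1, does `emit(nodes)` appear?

8

Transformed code:
def norm(nodes, q, count):
    process(11)
    q = count[q]
    if 26 == 28:
        return 2
    else:
        print(nodes)
    emit(nodes)
    for count in q:
        nodes = 14
    for limit in count:
        count = q - 4
        if 8 != 24:
            break
    emit(q)
    q -= 40 + count
    return 26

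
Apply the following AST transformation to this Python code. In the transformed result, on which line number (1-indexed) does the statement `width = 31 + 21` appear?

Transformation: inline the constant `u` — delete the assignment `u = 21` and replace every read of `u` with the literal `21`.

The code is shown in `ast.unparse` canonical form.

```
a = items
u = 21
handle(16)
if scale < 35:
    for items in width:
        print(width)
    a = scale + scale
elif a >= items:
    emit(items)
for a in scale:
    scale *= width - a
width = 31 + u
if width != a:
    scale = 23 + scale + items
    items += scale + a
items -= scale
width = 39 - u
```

Transformed code:
a = items
handle(16)
if scale < 35:
    for items in width:
        print(width)
    a = scale + scale
elif a >= items:
    emit(items)
for a in scale:
    scale *= width - a
width = 31 + 21
if width != a:
    scale = 23 + scale + items
    items += scale + a
items -= scale
width = 39 - 21

11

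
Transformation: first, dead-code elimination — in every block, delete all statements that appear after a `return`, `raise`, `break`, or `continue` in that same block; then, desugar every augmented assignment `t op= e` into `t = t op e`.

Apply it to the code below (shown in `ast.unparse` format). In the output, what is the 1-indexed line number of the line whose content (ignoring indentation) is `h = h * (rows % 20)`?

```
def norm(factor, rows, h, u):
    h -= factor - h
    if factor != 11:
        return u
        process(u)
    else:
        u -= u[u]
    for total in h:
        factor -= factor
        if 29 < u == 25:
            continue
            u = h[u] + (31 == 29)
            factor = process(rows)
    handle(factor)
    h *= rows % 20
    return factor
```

Transformed code:
def norm(factor, rows, h, u):
    h = h - (factor - h)
    if factor != 11:
        return u
    else:
        u = u - u[u]
    for total in h:
        factor = factor - factor
        if 29 < u == 25:
            continue
    handle(factor)
    h = h * (rows % 20)
    return factor

12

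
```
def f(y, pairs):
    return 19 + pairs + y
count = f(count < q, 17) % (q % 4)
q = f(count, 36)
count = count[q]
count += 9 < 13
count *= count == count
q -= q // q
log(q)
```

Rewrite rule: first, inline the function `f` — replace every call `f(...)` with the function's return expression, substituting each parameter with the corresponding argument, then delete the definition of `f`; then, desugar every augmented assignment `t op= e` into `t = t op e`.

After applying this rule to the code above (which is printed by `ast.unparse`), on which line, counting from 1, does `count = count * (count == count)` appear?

Transformed code:
count = (19 + 17 + (count < q)) % (q % 4)
q = 19 + 36 + count
count = count[q]
count = count + (9 < 13)
count = count * (count == count)
q = q - q // q
log(q)

5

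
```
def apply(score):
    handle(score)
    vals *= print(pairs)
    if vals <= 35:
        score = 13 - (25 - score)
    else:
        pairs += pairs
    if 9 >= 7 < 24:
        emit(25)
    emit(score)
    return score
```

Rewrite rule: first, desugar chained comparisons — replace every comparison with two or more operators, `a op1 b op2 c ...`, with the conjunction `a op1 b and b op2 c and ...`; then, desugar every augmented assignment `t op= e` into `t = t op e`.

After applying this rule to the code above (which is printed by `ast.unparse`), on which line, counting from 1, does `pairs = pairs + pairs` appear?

Transformed code:
def apply(score):
    handle(score)
    vals = vals * print(pairs)
    if vals <= 35:
        score = 13 - (25 - score)
    else:
        pairs = pairs + pairs
    if 9 >= 7 and 7 < 24:
        emit(25)
    emit(score)
    return score

7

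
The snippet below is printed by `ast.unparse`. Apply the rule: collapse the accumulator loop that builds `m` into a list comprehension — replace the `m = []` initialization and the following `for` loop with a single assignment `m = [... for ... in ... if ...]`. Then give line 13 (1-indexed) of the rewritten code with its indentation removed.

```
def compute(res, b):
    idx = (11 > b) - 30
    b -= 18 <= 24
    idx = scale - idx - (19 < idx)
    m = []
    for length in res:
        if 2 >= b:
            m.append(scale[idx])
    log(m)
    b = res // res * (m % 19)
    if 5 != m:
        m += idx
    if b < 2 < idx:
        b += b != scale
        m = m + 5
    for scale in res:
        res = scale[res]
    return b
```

for scale in res:

Transformed code:
def compute(res, b):
    idx = (11 > b) - 30
    b -= 18 <= 24
    idx = scale - idx - (19 < idx)
    m = [scale[idx] for length in res if 2 >= b]
    log(m)
    b = res // res * (m % 19)
    if 5 != m:
        m += idx
    if b < 2 < idx:
        b += b != scale
        m = m + 5
    for scale in res:
        res = scale[res]
    return b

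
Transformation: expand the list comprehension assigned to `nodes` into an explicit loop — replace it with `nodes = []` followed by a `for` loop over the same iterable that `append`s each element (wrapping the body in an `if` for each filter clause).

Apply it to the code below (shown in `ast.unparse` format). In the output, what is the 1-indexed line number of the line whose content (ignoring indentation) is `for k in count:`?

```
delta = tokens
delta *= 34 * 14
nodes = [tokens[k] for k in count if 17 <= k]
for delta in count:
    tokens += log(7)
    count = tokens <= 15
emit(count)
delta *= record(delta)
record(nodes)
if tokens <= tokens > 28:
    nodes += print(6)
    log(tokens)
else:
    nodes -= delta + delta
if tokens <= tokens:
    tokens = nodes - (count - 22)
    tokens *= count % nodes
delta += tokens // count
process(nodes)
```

4

Transformed code:
delta = tokens
delta *= 34 * 14
nodes = []
for k in count:
    if 17 <= k:
        nodes.append(tokens[k])
for delta in count:
    tokens += log(7)
    count = tokens <= 15
emit(count)
delta *= record(delta)
record(nodes)
if tokens <= tokens > 28:
    nodes += print(6)
    log(tokens)
else:
    nodes -= delta + delta
if tokens <= tokens:
    tokens = nodes - (count - 22)
    tokens *= count % nodes
delta += tokens // count
process(nodes)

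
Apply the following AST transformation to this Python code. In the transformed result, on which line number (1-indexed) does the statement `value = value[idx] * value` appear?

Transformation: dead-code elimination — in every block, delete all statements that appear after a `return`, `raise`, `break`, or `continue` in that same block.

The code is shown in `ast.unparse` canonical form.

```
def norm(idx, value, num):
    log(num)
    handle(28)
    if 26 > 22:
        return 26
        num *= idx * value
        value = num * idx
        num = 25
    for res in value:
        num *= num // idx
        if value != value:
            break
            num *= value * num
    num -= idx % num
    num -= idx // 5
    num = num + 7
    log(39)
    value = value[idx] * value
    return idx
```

14

Transformed code:
def norm(idx, value, num):
    log(num)
    handle(28)
    if 26 > 22:
        return 26
    for res in value:
        num *= num // idx
        if value != value:
            break
    num -= idx % num
    num -= idx // 5
    num = num + 7
    log(39)
    value = value[idx] * value
    return idx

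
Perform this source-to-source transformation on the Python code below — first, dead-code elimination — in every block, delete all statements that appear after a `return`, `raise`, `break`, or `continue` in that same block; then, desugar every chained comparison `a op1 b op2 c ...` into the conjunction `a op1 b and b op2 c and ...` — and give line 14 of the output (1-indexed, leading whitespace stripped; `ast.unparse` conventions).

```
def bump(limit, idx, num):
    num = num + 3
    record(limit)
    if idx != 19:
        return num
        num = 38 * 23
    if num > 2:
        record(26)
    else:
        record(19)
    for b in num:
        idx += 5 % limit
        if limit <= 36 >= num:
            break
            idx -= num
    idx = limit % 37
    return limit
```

Transformed code:
def bump(limit, idx, num):
    num = num + 3
    record(limit)
    if idx != 19:
        return num
    if num > 2:
        record(26)
    else:
        record(19)
    for b in num:
        idx += 5 % limit
        if limit <= 36 and 36 >= num:
            break
    idx = limit % 37
    return limit

idx = limit % 37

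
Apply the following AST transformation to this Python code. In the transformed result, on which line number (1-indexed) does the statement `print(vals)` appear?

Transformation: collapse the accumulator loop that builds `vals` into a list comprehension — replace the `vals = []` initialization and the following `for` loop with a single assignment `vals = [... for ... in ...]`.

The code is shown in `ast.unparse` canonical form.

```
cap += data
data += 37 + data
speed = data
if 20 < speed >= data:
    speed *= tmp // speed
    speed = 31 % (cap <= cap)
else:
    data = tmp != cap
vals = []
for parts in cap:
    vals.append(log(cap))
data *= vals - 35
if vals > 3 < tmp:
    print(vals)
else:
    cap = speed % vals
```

12

Transformed code:
cap += data
data += 37 + data
speed = data
if 20 < speed >= data:
    speed *= tmp // speed
    speed = 31 % (cap <= cap)
else:
    data = tmp != cap
vals = [log(cap) for parts in cap]
data *= vals - 35
if vals > 3 < tmp:
    print(vals)
else:
    cap = speed % vals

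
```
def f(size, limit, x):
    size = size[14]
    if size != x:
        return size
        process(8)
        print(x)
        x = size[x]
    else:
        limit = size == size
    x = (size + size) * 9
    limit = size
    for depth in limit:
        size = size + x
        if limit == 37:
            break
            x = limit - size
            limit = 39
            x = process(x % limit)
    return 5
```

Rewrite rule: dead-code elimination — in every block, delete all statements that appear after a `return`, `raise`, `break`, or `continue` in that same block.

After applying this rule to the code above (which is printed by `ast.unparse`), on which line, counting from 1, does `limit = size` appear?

8

Transformed code:
def f(size, limit, x):
    size = size[14]
    if size != x:
        return size
    else:
        limit = size == size
    x = (size + size) * 9
    limit = size
    for depth in limit:
        size = size + x
        if limit == 37:
            break
    return 5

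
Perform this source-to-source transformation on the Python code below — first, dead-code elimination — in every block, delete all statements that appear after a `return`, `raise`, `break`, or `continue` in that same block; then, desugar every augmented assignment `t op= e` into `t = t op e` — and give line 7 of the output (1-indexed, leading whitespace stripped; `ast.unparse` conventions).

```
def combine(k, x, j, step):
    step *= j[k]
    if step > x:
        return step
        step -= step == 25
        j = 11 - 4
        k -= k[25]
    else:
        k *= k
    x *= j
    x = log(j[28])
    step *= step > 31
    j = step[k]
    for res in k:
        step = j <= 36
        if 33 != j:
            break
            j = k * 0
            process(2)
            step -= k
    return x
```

x = x * j

Transformed code:
def combine(k, x, j, step):
    step = step * j[k]
    if step > x:
        return step
    else:
        k = k * k
    x = x * j
    x = log(j[28])
    step = step * (step > 31)
    j = step[k]
    for res in k:
        step = j <= 36
        if 33 != j:
            break
    return x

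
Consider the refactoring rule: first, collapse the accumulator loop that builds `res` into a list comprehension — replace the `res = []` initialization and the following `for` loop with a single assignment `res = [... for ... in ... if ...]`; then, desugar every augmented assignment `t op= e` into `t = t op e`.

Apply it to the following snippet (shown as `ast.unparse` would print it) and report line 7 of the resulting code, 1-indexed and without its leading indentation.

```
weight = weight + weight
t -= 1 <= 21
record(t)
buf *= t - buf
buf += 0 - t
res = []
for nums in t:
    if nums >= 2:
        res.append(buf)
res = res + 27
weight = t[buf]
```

Transformed code:
weight = weight + weight
t = t - (1 <= 21)
record(t)
buf = buf * (t - buf)
buf = buf + (0 - t)
res = [buf for nums in t if nums >= 2]
res = res + 27
weight = t[buf]

res = res + 27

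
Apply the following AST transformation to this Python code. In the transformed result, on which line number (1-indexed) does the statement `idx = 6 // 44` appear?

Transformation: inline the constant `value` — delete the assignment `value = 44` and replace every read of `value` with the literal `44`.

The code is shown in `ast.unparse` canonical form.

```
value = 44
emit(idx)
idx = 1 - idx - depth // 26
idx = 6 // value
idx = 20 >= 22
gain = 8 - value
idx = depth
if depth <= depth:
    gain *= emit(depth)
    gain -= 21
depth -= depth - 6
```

Transformed code:
emit(idx)
idx = 1 - idx - depth // 26
idx = 6 // 44
idx = 20 >= 22
gain = 8 - 44
idx = depth
if depth <= depth:
    gain *= emit(depth)
    gain -= 21
depth -= depth - 6

3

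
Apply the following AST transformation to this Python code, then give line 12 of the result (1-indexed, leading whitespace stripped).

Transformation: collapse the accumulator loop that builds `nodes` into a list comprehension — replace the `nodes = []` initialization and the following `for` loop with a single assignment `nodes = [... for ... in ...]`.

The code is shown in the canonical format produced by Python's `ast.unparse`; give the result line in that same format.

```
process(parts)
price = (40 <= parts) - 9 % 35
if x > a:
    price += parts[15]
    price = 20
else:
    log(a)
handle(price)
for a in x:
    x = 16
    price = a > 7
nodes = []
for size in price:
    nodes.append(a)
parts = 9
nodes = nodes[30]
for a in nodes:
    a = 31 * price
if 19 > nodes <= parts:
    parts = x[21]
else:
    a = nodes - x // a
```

Transformed code:
process(parts)
price = (40 <= parts) - 9 % 35
if x > a:
    price += parts[15]
    price = 20
else:
    log(a)
handle(price)
for a in x:
    x = 16
    price = a > 7
nodes = [a for size in price]
parts = 9
nodes = nodes[30]
for a in nodes:
    a = 31 * price
if 19 > nodes <= parts:
    parts = x[21]
else:
    a = nodes - x // a

nodes = [a for size in price]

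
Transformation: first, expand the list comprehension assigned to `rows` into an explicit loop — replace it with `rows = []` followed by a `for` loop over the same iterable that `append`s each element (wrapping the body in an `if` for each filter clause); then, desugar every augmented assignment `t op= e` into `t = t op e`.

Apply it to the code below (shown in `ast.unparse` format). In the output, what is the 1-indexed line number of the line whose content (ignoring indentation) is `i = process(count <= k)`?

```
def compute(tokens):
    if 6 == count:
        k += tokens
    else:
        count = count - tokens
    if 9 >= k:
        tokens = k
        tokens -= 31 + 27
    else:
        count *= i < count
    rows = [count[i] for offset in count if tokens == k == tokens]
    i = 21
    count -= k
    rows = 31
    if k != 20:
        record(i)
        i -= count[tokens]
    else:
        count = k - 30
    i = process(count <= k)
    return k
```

Transformed code:
def compute(tokens):
    if 6 == count:
        k = k + tokens
    else:
        count = count - tokens
    if 9 >= k:
        tokens = k
        tokens = tokens - (31 + 27)
    else:
        count = count * (i < count)
    rows = []
    for offset in count:
        if tokens == k == tokens:
            rows.append(count[i])
    i = 21
    count = count - k
    rows = 31
    if k != 20:
        record(i)
        i = i - count[tokens]
    else:
        count = k - 30
    i = process(count <= k)
    return k

23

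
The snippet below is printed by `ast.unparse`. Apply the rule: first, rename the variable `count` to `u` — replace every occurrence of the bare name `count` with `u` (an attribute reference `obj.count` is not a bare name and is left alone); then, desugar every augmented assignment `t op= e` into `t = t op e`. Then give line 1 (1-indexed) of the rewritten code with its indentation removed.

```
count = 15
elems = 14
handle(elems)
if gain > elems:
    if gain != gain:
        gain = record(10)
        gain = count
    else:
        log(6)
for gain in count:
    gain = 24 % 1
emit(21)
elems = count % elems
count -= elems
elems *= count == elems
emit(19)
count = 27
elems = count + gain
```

Transformed code:
u = 15
elems = 14
handle(elems)
if gain > elems:
    if gain != gain:
        gain = record(10)
        gain = u
    else:
        log(6)
for gain in u:
    gain = 24 % 1
emit(21)
elems = u % elems
u = u - elems
elems = elems * (u == elems)
emit(19)
u = 27
elems = u + gain

u = 15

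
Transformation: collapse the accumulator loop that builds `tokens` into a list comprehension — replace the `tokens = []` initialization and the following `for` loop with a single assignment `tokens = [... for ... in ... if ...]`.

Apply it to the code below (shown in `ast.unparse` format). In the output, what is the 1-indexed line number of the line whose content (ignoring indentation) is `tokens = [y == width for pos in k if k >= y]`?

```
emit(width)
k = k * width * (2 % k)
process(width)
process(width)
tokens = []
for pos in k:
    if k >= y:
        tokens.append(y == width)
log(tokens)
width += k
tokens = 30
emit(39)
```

Transformed code:
emit(width)
k = k * width * (2 % k)
process(width)
process(width)
tokens = [y == width for pos in k if k >= y]
log(tokens)
width += k
tokens = 30
emit(39)

5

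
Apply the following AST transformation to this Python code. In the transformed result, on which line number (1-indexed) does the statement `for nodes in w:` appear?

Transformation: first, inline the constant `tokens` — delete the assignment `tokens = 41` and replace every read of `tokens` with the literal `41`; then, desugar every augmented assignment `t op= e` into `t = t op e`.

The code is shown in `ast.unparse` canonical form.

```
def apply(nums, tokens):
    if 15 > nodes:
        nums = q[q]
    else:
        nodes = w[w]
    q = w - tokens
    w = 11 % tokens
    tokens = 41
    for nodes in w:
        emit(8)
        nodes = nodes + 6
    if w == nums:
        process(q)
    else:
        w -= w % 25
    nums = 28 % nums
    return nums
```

Transformed code:
def apply(nums, tokens):
    if 15 > nodes:
        nums = q[q]
    else:
        nodes = w[w]
    q = w - 41
    w = 11 % 41
    for nodes in w:
        emit(8)
        nodes = nodes + 6
    if w == nums:
        process(q)
    else:
        w = w - w % 25
    nums = 28 % nums
    return nums

8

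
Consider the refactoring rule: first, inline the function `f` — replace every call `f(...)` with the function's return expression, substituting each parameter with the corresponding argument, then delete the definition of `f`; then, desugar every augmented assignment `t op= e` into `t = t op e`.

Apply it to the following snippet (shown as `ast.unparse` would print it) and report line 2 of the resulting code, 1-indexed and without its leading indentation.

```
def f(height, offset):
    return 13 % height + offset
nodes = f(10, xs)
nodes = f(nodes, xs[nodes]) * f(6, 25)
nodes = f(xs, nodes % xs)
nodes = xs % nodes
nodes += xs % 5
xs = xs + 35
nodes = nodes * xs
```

Transformed code:
nodes = 13 % 10 + xs
nodes = (13 % nodes + xs[nodes]) * (13 % 6 + 25)
nodes = 13 % xs + nodes % xs
nodes = xs % nodes
nodes = nodes + xs % 5
xs = xs + 35
nodes = nodes * xs

nodes = (13 % nodes + xs[nodes]) * (13 % 6 + 25)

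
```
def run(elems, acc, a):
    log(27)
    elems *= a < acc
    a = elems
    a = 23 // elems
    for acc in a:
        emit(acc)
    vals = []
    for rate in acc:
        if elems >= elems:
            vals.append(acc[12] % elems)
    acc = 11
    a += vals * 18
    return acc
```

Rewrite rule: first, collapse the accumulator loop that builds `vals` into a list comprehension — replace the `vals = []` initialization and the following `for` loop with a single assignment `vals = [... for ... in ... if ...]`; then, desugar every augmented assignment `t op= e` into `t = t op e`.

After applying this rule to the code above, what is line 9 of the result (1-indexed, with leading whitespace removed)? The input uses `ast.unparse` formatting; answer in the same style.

Transformed code:
def run(elems, acc, a):
    log(27)
    elems = elems * (a < acc)
    a = elems
    a = 23 // elems
    for acc in a:
        emit(acc)
    vals = [acc[12] % elems for rate in acc if elems >= elems]
    acc = 11
    a = a + vals * 18
    return acc

acc = 11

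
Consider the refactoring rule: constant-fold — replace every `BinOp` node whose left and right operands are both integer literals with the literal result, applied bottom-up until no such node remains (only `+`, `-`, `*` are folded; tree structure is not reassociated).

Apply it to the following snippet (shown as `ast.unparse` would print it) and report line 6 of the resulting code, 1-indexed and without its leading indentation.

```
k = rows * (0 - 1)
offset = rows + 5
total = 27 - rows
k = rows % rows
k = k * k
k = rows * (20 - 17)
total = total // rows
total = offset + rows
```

Transformed code:
k = rows * -1
offset = rows + 5
total = 27 - rows
k = rows % rows
k = k * k
k = rows * 3
total = total // rows
total = offset + rows

k = rows * 3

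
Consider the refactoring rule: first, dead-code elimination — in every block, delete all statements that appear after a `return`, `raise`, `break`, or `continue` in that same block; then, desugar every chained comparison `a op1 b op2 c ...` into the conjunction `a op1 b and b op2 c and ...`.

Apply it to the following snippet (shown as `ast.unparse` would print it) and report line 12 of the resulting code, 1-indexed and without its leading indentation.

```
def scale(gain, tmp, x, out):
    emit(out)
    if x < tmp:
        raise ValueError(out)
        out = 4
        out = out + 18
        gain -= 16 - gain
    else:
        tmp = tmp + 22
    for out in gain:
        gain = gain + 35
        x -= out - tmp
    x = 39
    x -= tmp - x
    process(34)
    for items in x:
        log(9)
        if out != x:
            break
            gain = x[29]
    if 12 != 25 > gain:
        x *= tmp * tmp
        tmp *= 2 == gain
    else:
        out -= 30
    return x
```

process(34)

Transformed code:
def scale(gain, tmp, x, out):
    emit(out)
    if x < tmp:
        raise ValueError(out)
    else:
        tmp = tmp + 22
    for out in gain:
        gain = gain + 35
        x -= out - tmp
    x = 39
    x -= tmp - x
    process(34)
    for items in x:
        log(9)
        if out != x:
            break
    if 12 != 25 and 25 > gain:
        x *= tmp * tmp
        tmp *= 2 == gain
    else:
        out -= 30
    return x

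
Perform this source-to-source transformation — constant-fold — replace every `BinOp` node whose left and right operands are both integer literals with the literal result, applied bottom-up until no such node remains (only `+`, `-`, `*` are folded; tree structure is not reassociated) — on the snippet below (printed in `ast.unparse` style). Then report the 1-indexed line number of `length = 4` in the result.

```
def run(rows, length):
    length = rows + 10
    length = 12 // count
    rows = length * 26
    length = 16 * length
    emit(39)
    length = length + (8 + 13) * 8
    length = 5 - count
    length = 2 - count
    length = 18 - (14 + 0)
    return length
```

10

Transformed code:
def run(rows, length):
    length = rows + 10
    length = 12 // count
    rows = length * 26
    length = 16 * length
    emit(39)
    length = length + 168
    length = 5 - count
    length = 2 - count
    length = 4
    return length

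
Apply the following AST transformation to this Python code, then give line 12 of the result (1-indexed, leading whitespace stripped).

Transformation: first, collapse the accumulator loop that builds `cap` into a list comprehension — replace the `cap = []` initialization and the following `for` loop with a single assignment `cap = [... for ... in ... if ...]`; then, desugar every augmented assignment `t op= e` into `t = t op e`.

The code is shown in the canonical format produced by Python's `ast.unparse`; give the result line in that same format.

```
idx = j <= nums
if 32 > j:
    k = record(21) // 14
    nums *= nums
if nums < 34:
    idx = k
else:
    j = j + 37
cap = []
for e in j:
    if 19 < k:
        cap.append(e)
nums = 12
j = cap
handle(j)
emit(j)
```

handle(j)

Transformed code:
idx = j <= nums
if 32 > j:
    k = record(21) // 14
    nums = nums * nums
if nums < 34:
    idx = k
else:
    j = j + 37
cap = [e for e in j if 19 < k]
nums = 12
j = cap
handle(j)
emit(j)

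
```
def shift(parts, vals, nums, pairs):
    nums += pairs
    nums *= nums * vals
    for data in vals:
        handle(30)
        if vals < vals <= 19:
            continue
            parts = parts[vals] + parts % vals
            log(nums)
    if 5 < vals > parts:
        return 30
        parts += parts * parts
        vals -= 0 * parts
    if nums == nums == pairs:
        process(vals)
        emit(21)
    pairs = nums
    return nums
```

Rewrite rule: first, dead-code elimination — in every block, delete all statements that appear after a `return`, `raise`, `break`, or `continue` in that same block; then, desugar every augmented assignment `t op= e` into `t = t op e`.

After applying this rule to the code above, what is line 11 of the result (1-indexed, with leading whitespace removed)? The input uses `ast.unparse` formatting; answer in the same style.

process(vals)

Transformed code:
def shift(parts, vals, nums, pairs):
    nums = nums + pairs
    nums = nums * (nums * vals)
    for data in vals:
        handle(30)
        if vals < vals <= 19:
            continue
    if 5 < vals > parts:
        return 30
    if nums == nums == pairs:
        process(vals)
        emit(21)
    pairs = nums
    return nums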